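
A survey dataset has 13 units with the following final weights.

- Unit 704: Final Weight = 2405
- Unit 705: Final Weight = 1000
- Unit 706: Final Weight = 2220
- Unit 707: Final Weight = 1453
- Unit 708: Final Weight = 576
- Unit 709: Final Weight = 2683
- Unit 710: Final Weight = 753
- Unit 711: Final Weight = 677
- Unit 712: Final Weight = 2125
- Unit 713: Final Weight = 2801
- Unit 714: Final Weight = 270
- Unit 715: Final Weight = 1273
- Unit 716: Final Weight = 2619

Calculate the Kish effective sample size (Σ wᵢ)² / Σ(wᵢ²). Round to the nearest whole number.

10

Σ wᵢ = 20855
Σ wᵢ² = 43293053
n_eff = 20855² / 43293053 = 434931025 / 43293053 = 10.046208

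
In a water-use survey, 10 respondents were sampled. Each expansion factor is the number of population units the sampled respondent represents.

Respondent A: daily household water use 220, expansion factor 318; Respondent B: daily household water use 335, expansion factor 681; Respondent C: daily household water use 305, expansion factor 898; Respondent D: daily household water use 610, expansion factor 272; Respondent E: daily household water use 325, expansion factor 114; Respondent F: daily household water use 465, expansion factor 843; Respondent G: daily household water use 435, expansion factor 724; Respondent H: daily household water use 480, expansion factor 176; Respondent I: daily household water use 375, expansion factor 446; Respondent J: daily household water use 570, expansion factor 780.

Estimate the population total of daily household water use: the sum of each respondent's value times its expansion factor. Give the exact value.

2178220

Weighted total = 220×318 + 335×681 + 305×898 + 610×272 + 325×114 + 465×843 + 435×724 + 480×176 + 375×446 + 570×780
  = 69960 + 228135 + 273890 + 165920 + 37050 + 391995 + 314940 + 84480 + 167250 + 444600 = 2178220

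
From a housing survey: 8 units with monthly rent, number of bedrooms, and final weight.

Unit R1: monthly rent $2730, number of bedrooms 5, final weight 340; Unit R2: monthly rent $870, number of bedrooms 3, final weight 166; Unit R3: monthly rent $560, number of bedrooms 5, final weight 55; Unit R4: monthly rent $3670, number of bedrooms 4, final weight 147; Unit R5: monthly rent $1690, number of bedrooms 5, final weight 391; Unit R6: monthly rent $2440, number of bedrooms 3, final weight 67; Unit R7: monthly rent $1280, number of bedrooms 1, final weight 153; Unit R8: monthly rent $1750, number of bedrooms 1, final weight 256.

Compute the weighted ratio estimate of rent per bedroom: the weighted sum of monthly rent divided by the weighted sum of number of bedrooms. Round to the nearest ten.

550

Σ wᵢ·y = 2730×340 + 870×166 + 560×55 + 3670×147 + 1690×391 + 2440×67 + 1280×153 + 1750×256
  = 928200 + 144420 + 30800 + 539490 + 660790 + 163480 + 195840 + 448000 = 3111020
Σ wᵢ·x = 5×340 + 3×166 + 5×55 + 4×147 + 5×391 + 3×67 + 1×153 + 1×256
  = 1700 + 498 + 275 + 588 + 1955 + 201 + 153 + 256 = 5626
Ratio = 3111020 / 5626 = 552.97192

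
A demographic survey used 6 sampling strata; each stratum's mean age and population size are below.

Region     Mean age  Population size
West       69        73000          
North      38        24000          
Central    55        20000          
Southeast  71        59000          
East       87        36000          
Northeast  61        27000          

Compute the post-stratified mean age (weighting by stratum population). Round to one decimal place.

Σ Nₕ·x̄ₕ = 69×73000 + 38×24000 + 55×20000 + 71×59000 + 87×36000 + 61×27000
  = 5037000 + 912000 + 1100000 + 4189000 + 3132000 + 1647000 = 16017000
Σ Nₕ = 73000 + 24000 + 20000 + 59000 + 36000 + 27000 = 239000
Overall mean = 16017000 / 239000 = 67.016736

67.0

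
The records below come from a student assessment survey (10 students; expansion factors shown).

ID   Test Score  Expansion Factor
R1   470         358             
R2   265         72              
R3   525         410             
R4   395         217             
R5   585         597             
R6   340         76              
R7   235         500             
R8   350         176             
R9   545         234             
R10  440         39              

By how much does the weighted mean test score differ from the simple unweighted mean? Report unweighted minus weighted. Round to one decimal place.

-28.1

Unweighted sum = 470 + 265 + 525 + 395 + 585 + 340 + 235 + 350 + 545 + 440 = 4150
Unweighted mean = 4150 / 10 = 415
Weighted sum = 470×358 + 265×72 + 525×410 + 395×217 + 585×597 + 340×76 + 235×500 + 350×176 + 545×234 + 440×39
  = 168260 + 19080 + 215250 + 85715 + 349245 + 25840 + 117500 + 61600 + 127530 + 17160 = 1187180
Sum of weights = 2679
Weighted mean = 1187180 / 2679 = 443.14296
Difference (unweighted minus weighted) = -28.142964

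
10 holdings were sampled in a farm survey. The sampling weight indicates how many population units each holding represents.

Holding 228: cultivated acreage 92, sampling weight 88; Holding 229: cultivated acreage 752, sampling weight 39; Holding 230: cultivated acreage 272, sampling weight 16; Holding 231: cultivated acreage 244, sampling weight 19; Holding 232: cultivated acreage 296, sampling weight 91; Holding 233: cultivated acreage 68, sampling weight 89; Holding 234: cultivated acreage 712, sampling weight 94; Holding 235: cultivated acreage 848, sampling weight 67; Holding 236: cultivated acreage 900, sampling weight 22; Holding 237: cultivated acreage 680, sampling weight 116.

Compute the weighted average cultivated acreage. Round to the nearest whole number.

471

Weighted sum = 301824
Sum of weights = 641
Weighted mean = 301824 / 641 = 470.86427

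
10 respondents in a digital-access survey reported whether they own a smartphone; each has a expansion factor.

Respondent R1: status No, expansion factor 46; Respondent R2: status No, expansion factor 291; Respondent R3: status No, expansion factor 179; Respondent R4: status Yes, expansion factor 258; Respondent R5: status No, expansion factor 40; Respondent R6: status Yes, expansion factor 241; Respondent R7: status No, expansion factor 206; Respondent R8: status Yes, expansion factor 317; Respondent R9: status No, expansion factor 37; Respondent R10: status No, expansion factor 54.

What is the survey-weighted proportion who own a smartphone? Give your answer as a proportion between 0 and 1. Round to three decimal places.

0.489

Sum of weights for 'Yes' = 258 + 241 + 317 = 816
Total weight = 1669
Weighted proportion = 816 / 1669 = 0.48891552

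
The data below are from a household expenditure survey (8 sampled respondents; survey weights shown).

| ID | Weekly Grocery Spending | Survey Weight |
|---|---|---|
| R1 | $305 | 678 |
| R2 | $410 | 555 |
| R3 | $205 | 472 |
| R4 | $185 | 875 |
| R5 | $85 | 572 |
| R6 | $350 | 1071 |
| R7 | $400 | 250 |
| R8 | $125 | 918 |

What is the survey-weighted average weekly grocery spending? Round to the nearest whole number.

Weighted sum = 305×678 + 410×555 + 205×472 + 185×875 + 85×572 + 350×1071 + 400×250 + 125×918
  = 206790 + 227550 + 96760 + 161875 + 48620 + 374850 + 100000 + 114750 = 1331195
Sum of weights = 678 + 555 + 472 + 875 + 572 + 1071 + 250 + 918 = 5391
Weighted mean = 1331195 / 5391 = 246.92914

247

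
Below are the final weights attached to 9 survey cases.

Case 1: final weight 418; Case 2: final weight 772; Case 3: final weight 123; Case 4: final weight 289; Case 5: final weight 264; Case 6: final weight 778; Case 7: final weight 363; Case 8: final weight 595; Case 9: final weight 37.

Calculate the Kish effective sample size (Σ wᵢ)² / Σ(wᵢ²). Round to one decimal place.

6.5

Σ wᵢ = 418 + 772 + 123 + 289 + 264 + 778 + 363 + 595 + 37 = 3639
Σ wᵢ² = 174724 + 595984 + 15129 + 83521 + 69696 + 605284 + 131769 + 354025 + 1369 = 2031501
n_eff = 3639² / 2031501 = 13242321 / 2031501 = 6.518491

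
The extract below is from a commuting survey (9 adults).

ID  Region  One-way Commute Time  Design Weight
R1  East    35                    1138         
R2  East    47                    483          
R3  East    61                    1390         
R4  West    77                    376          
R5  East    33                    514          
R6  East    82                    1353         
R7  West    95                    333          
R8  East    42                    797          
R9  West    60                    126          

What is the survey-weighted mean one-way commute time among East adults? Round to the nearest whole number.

54

East rows: R1, R2, R3, R5, R6, R8
Weighted sum = 35×1138 + 47×483 + 61×1390 + 33×514 + 82×1353 + 42×797
  = 39830 + 22701 + 84790 + 16962 + 110946 + 33474 = 308703
Sum of weights = 1138 + 483 + 1390 + 514 + 1353 + 797 = 5675
Weighted mean = 308703 / 5675 = 54.397004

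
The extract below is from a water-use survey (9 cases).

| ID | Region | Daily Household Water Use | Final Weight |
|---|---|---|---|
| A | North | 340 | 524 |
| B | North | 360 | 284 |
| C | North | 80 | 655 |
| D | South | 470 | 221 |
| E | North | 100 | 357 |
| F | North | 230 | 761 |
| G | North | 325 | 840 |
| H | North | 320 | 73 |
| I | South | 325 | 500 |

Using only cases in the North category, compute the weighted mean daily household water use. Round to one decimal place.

North rows: A, B, C, E, F, G, H
Weighted sum = 340×524 + 360×284 + 80×655 + 100×357 + 230×761 + 325×840 + 320×73
  = 839890
Sum of weights = 3494
Weighted mean = 839890 / 3494 = 240.38065

240.4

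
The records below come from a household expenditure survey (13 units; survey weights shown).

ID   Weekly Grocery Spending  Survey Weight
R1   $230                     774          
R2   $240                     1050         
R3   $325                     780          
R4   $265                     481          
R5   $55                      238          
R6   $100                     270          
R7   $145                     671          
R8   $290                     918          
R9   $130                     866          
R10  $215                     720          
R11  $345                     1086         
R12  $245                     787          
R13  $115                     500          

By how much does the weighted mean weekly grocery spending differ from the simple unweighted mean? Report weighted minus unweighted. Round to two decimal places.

Unweighted sum = 2700
Unweighted mean = 2700 / 13 = 207.69231
Weighted sum = 2106955
Sum of weights = 9141
Weighted mean = 2106955 / 9141 = 230.49502
Difference (weighted minus unweighted) = 22.802715

22.80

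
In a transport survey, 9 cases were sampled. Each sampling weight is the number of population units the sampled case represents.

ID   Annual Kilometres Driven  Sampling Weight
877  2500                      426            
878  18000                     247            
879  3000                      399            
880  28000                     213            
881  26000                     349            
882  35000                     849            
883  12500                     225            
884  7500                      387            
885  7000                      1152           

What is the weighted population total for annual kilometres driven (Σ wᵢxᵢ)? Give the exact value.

Weighted total = 2500×426 + 18000×247 + 3000×399 + 28000×213 + 26000×349 + 35000×849 + 12500×225 + 7500×387 + 7000×1152
  = 1065000 + 4446000 + 1197000 + 5964000 + 9074000 + 29715000 + 2812500 + 2902500 + 8064000 = 65240000

65240000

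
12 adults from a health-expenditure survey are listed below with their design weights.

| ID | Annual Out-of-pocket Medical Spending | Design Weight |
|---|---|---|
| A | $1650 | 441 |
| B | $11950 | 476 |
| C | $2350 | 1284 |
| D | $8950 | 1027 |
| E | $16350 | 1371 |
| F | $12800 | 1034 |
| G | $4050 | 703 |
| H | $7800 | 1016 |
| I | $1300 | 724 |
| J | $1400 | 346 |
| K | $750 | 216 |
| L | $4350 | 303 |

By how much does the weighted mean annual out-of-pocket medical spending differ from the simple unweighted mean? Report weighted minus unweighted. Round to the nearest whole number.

Unweighted sum = 1650 + 11950 + 2350 + 8950 + 16350 + 12800 + 4050 + 7800 + 1300 + 1400 + 750 + 4350 = 73700
Unweighted mean = 73700 / 12 = 6141.6667
Weighted sum = 1650×441 + 11950×476 + 2350×1284 + 8950×1027 + 16350×1371 + 12800×1034 + 4050×703 + 7800×1016 + 1300×724 + 1400×346 + 750×216 + 4350×303
  = 67953550
Sum of weights = 441 + 476 + 1284 + 1027 + 1371 + 1034 + 703 + 1016 + 724 + 346 + 216 + 303 = 8941
Weighted mean = 67953550 / 8941 = 7600.2181
Difference (weighted minus unweighted) = 1458.5514

1459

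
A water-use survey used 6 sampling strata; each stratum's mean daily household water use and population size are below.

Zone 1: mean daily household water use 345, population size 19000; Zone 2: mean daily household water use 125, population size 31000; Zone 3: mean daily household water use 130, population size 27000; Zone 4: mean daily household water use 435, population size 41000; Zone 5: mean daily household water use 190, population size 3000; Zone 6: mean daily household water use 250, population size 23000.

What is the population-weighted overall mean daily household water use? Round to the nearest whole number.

Σ Nₕ·x̄ₕ = 345×19000 + 125×31000 + 130×27000 + 435×41000 + 190×3000 + 250×23000
  = 6555000 + 3875000 + 3510000 + 17835000 + 570000 + 5750000 = 38095000
Σ Nₕ = 19000 + 31000 + 27000 + 41000 + 3000 + 23000 = 144000
Overall mean = 38095000 / 144000 = 264.54861

265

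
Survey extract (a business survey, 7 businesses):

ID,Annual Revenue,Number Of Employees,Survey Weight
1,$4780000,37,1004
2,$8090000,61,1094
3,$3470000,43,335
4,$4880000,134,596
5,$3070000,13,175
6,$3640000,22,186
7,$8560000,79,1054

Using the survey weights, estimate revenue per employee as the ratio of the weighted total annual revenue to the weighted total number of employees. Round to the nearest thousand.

Σ wᵢ·y = 4780000×1004 + 8090000×1094 + 3470000×335 + 4880000×596 + 3070000×175 + 3640000×186 + 8560000×1054
  = 4799120000 + 8850460000 + 1162450000 + 2908480000 + 537250000 + 677040000 + 9022240000 = 27957040000
Σ wᵢ·x = 37×1004 + 61×1094 + 43×335 + 134×596 + 13×175 + 22×186 + 79×1054
  = 37148 + 66734 + 14405 + 79864 + 2275 + 4092 + 83266 = 287784
Ratio = 27957040000 / 287784 = 97145.915

97000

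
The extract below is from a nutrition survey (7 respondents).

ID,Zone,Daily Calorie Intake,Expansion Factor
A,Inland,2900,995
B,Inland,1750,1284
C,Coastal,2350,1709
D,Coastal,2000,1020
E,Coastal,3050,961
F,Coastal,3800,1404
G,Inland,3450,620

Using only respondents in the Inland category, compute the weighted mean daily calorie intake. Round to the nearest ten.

Inland rows: A, B, G
Weighted sum = 7271500
Sum of weights = 995 + 1284 + 620 = 2899
Weighted mean = 7271500 / 2899 = 2508.2787

2510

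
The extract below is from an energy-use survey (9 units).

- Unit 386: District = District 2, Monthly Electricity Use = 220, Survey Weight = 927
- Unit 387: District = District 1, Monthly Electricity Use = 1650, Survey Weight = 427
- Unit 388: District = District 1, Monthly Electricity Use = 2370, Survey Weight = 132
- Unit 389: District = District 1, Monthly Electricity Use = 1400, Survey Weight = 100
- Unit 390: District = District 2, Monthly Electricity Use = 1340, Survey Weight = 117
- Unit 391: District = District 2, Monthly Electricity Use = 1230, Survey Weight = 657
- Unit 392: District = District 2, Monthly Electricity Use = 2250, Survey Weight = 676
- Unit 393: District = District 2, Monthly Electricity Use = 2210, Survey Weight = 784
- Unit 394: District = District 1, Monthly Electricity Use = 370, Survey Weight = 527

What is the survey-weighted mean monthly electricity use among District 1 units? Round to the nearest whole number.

District 1 rows: 387, 388, 389, 394
Weighted sum = 1650×427 + 2370×132 + 1400×100 + 370×527
  = 1352380
Sum of weights = 427 + 132 + 100 + 527 = 1186
Weighted mean = 1352380 / 1186 = 1140.2867

1140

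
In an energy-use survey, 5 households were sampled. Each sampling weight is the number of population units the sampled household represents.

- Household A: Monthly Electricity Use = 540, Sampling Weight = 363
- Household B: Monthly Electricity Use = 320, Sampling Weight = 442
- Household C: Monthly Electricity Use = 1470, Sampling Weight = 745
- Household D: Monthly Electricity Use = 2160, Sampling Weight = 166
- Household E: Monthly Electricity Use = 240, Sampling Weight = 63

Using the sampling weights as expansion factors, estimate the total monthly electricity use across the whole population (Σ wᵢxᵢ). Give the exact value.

1806290

Weighted total = 540×363 + 320×442 + 1470×745 + 2160×166 + 240×63
  = 196020 + 141440 + 1095150 + 358560 + 15120 = 1806290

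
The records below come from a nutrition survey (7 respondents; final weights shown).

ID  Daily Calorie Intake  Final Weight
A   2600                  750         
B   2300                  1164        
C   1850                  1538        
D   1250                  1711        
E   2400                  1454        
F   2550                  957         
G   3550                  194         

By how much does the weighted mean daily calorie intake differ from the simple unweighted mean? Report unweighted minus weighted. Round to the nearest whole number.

268

Unweighted sum = 2600 + 2300 + 1850 + 1250 + 2400 + 2550 + 3550 = 16500
Unweighted mean = 16500 / 7 = 2357.1429
Weighted sum = 2600×750 + 2300×1164 + 1850×1538 + 1250×1711 + 2400×1454 + 2550×957 + 3550×194
  = 1950000 + 2677200 + 2845300 + 2138750 + 3489600 + 2440350 + 688700 = 16229900
Sum of weights = 750 + 1164 + 1538 + 1711 + 1454 + 957 + 194 = 7768
Weighted mean = 16229900 / 7768 = 2089.328
Difference (unweighted minus weighted) = 267.81484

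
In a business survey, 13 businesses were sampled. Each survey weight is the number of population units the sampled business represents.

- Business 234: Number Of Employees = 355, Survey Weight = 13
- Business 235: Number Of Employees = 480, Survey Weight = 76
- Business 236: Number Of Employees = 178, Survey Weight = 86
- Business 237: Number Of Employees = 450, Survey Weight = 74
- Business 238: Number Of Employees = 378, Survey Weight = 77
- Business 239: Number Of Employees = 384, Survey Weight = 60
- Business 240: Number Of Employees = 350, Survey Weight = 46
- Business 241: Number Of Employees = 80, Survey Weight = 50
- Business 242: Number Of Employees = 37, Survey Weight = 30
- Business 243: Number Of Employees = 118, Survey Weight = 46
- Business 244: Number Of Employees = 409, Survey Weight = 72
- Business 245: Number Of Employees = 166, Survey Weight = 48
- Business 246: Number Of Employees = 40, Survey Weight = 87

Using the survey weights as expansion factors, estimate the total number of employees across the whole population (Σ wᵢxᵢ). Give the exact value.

Weighted total = 209383

209383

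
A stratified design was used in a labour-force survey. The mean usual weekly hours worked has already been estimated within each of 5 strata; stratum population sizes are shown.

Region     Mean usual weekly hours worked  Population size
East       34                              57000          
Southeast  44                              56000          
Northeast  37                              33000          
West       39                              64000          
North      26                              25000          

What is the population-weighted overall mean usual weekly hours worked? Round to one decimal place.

37.3

Σ Nₕ·x̄ₕ = 34×57000 + 44×56000 + 37×33000 + 39×64000 + 26×25000
  = 8769000
Σ Nₕ = 57000 + 56000 + 33000 + 64000 + 25000 = 235000
Overall mean = 8769000 / 235000 = 37.314894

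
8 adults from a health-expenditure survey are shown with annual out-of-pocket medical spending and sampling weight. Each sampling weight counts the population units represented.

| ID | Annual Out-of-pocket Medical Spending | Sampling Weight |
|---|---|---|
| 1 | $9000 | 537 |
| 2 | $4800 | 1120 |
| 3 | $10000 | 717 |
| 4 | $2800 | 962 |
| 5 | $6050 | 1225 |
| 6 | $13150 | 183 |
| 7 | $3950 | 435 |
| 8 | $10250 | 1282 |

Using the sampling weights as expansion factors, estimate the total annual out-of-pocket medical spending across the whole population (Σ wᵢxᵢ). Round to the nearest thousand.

44749000

Weighted total = 9000×537 + 4800×1120 + 10000×717 + 2800×962 + 6050×1225 + 13150×183 + 3950×435 + 10250×1282
  = 4833000 + 5376000 + 7170000 + 2693600 + 7411250 + 2406450 + 1718250 + 13140500 = 44749050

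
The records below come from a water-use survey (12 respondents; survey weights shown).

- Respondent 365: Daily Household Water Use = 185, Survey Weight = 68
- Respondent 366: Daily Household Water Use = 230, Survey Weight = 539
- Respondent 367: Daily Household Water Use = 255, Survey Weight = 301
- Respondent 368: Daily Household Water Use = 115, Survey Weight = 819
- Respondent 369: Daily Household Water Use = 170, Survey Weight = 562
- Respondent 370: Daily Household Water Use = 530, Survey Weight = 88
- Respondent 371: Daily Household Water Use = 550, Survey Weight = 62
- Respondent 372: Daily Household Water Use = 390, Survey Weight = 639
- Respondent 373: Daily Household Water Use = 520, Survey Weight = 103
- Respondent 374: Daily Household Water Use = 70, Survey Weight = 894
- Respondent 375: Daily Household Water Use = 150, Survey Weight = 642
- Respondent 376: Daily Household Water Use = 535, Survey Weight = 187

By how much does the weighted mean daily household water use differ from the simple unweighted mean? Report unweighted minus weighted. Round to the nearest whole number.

Unweighted sum = 185 + 230 + 255 + 115 + 170 + 530 + 550 + 390 + 520 + 70 + 150 + 535 = 3700
Unweighted mean = 3700 / 12 = 308.33333
Weighted sum = 185×68 + 230×539 + 255×301 + 115×819 + 170×562 + 530×88 + 550×62 + 390×639 + 520×103 + 70×894 + 150×642 + 535×187
  = 12580 + 123970 + 76755 + 94185 + 95540 + 46640 + 34100 + 249210 + 53560 + 62580 + 96300 + 100045 = 1045465
Sum of weights = 68 + 539 + 301 + 819 + 562 + 88 + 62 + 639 + 103 + 894 + 642 + 187 = 4904
Weighted mean = 1045465 / 4904 = 213.18617
Difference (unweighted minus weighted) = 95.147159

95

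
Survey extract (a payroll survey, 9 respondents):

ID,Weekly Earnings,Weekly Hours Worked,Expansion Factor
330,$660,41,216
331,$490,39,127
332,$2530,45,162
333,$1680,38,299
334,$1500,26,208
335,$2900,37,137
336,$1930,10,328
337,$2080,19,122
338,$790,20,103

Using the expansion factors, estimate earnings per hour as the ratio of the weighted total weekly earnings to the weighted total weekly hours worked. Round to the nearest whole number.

Σ wᵢ·y = 660×216 + 490×127 + 2530×162 + 1680×299 + 1500×208 + 2900×137 + 1930×328 + 2080×122 + 790×103
  = 2794440
Σ wᵢ·x = 41×216 + 39×127 + 45×162 + 38×299 + 26×208 + 37×137 + 10×328 + 19×122 + 20×103
  = 8856 + 4953 + 7290 + 11362 + 5408 + 5069 + 3280 + 2318 + 2060 = 50596
Ratio = 2794440 / 50596 = 55.230453

55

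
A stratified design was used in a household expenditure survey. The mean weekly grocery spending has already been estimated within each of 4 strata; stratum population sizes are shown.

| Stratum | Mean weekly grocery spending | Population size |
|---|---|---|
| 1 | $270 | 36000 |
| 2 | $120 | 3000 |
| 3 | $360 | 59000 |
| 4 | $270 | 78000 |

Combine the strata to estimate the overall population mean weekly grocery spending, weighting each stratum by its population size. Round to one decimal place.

297.6

Σ Nₕ·x̄ₕ = 270×36000 + 120×3000 + 360×59000 + 270×78000
  = 9720000 + 360000 + 21240000 + 21060000 = 52380000
Σ Nₕ = 36000 + 3000 + 59000 + 78000 = 176000
Overall mean = 52380000 / 176000 = 297.61364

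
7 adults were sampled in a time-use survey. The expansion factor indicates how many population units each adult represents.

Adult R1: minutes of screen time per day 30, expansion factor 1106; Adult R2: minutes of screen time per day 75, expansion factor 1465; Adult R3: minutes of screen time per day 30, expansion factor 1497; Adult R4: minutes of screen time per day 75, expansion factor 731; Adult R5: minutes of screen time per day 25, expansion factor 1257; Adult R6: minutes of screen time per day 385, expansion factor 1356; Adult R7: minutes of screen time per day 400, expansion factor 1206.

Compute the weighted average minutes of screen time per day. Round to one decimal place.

148.4

Weighted sum = 30×1106 + 75×1465 + 30×1497 + 75×731 + 25×1257 + 385×1356 + 400×1206
  = 33180 + 109875 + 44910 + 54825 + 31425 + 522060 + 482400 = 1278675
Sum of weights = 1106 + 1465 + 1497 + 731 + 1257 + 1356 + 1206 = 8618
Weighted mean = 1278675 / 8618 = 148.37259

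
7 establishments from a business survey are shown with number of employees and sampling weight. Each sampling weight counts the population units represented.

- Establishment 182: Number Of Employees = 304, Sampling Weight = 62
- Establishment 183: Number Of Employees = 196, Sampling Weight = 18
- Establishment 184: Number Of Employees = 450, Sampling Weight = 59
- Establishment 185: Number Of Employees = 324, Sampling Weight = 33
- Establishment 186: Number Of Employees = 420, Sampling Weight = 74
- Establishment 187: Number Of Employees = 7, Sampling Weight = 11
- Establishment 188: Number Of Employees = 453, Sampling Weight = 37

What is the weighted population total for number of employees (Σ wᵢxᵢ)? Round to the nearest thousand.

Weighted total = 304×62 + 196×18 + 450×59 + 324×33 + 420×74 + 7×11 + 453×37
  = 18848 + 3528 + 26550 + 10692 + 31080 + 77 + 16761 = 107536

108000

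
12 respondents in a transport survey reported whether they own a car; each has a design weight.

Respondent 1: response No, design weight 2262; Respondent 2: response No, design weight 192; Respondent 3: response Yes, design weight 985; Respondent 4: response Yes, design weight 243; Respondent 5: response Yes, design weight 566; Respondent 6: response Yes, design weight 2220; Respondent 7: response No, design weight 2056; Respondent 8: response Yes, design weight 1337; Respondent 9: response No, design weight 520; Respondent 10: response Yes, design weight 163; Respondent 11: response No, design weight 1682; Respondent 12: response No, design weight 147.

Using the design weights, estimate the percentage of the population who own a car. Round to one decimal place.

Sum of weights for 'Yes' = 985 + 243 + 566 + 2220 + 1337 + 163 = 5514
Total weight = 2262 + 192 + 985 + 243 + 566 + 2220 + 2056 + 1337 + 520 + 163 + 1682 + 147 = 12373
Weighted proportion = 5514 / 12373 = 0.44564778 → 44.564778%

44.6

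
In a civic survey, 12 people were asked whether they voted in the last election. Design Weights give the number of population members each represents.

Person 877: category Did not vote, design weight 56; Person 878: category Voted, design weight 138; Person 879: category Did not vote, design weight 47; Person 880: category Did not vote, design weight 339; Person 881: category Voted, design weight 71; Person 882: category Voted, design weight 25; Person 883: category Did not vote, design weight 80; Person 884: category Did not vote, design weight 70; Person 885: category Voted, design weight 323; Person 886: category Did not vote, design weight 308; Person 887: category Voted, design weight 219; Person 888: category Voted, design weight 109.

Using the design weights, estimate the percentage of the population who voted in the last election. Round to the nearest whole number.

50

Sum of weights for 'Voted' = 138 + 71 + 25 + 323 + 219 + 109 = 885
Total weight = 56 + 138 + 47 + 339 + 71 + 25 + 80 + 70 + 323 + 308 + 219 + 109 = 1785
Weighted proportion = 885 / 1785 = 0.49579832 → 49.579832%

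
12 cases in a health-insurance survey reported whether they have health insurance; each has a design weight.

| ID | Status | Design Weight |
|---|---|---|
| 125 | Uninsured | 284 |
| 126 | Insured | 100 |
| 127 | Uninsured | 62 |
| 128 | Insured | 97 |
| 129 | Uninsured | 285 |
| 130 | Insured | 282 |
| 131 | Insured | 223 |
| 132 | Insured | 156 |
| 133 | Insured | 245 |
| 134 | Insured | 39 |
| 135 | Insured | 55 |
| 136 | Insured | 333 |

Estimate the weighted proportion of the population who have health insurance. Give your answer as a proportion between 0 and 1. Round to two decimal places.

0.71

Sum of weights for 'Insured' = 100 + 97 + 282 + 223 + 156 + 245 + 39 + 55 + 333 = 1530
Total weight = 2161
Weighted proportion = 1530 / 2161 = 0.70800555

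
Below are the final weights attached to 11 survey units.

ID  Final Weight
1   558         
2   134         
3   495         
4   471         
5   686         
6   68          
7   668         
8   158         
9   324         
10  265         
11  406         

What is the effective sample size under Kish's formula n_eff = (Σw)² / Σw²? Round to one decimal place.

Σ wᵢ = 558 + 134 + 495 + 471 + 686 + 68 + 668 + 158 + 324 + 265 + 406 = 4233
Σ wᵢ² = 2082631
n_eff = 4233² / 2082631 = 17918289 / 2082631 = 8.6036792

8.6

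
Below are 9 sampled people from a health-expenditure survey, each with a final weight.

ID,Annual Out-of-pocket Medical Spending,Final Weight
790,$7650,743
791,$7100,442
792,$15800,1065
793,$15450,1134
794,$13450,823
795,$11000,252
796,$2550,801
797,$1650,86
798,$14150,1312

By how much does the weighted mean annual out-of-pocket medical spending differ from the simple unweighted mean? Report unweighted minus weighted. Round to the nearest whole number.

-1813

Unweighted sum = 7650 + 7100 + 15800 + 15450 + 13450 + 11000 + 2550 + 1650 + 14150 = 88800
Unweighted mean = 88800 / 9 = 9866.6667
Weighted sum = 7650×743 + 7100×442 + 15800×1065 + 15450×1134 + 13450×823 + 11000×252 + 2550×801 + 1650×86 + 14150×1312
  = 77760050
Sum of weights = 743 + 442 + 1065 + 1134 + 823 + 252 + 801 + 86 + 1312 = 6658
Weighted mean = 77760050 / 6658 = 11679.19
Difference (unweighted minus weighted) = -1812.5238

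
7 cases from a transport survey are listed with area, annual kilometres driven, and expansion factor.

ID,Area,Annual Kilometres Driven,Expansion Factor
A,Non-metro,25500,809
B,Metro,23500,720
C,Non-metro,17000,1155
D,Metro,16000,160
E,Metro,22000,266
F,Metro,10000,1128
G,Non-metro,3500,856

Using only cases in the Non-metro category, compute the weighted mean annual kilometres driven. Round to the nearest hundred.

15300

Non-metro rows: A, C, G
Weighted sum = 25500×809 + 17000×1155 + 3500×856
  = 43260500
Sum of weights = 2820
Weighted mean = 43260500 / 2820 = 15340.603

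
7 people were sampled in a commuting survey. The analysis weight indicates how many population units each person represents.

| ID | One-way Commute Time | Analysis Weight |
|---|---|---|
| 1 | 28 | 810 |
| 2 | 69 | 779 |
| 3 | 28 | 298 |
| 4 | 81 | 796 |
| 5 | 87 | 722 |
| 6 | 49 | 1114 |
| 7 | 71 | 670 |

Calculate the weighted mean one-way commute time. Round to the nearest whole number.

61

Weighted sum = 28×810 + 69×779 + 28×298 + 81×796 + 87×722 + 49×1114 + 71×670
  = 314221
Sum of weights = 810 + 779 + 298 + 796 + 722 + 1114 + 670 = 5189
Weighted mean = 314221 / 5189 = 60.555213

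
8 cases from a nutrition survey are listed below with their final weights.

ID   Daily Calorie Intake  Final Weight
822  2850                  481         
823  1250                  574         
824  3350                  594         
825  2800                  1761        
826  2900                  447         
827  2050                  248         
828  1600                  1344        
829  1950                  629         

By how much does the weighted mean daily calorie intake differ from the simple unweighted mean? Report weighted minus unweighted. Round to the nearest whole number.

Unweighted sum = 2850 + 1250 + 3350 + 2800 + 2900 + 2050 + 1600 + 1950 = 18750
Unweighted mean = 18750 / 8 = 2343.75
Weighted sum = 2850×481 + 1250×574 + 3350×594 + 2800×1761 + 2900×447 + 2050×248 + 1600×1344 + 1950×629
  = 1370850 + 717500 + 1989900 + 4930800 + 1296300 + 508400 + 2150400 + 1226550 = 14190700
Sum of weights = 6078
Weighted mean = 14190700 / 6078 = 2334.7647
Difference (weighted minus unweighted) = -8.9852748

-9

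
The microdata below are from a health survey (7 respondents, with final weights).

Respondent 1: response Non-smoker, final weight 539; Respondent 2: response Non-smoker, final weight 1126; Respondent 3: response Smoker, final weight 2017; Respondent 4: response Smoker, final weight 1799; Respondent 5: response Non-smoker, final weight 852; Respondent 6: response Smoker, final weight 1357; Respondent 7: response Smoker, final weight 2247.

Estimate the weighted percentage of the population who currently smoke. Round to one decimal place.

74.7

Sum of weights for 'Smoker' = 2017 + 1799 + 1357 + 2247 = 7420
Total weight = 9937
Weighted proportion = 7420 / 9937 = 0.74670424 → 74.670424%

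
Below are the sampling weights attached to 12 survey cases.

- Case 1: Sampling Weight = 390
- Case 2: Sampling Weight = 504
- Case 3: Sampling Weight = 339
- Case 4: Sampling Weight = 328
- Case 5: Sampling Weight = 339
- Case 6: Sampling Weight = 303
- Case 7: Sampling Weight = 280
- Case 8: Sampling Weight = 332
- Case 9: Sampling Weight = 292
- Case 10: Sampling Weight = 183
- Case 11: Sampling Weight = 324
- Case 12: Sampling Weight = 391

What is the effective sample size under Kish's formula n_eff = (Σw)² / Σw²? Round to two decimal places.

11.45

Σ wᵢ = 390 + 504 + 339 + 328 + 339 + 303 + 280 + 332 + 292 + 183 + 324 + 391 = 4005
Σ wᵢ² = 1400585
n_eff = 4005² / 1400585 = 16040025 / 1400585 = 11.452375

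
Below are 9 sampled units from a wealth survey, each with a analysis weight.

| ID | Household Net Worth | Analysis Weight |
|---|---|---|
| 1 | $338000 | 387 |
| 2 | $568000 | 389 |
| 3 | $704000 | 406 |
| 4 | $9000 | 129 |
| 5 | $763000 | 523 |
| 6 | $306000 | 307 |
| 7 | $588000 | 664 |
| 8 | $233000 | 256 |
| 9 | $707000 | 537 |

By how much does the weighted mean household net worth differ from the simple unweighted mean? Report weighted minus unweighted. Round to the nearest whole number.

Unweighted sum = 338000 + 568000 + 704000 + 9000 + 763000 + 306000 + 588000 + 233000 + 707000 = 4216000
Unweighted mean = 4216000 / 9 = 468444.44
Weighted sum = 338000×387 + 568000×389 + 704000×406 + 9000×129 + 763000×523 + 306000×307 + 588000×664 + 233000×256 + 707000×537
  = 1961473000
Sum of weights = 387 + 389 + 406 + 129 + 523 + 307 + 664 + 256 + 537 = 3598
Weighted mean = 1961473000 / 3598 = 545156.48
Difference (weighted minus unweighted) = 76712.031

76712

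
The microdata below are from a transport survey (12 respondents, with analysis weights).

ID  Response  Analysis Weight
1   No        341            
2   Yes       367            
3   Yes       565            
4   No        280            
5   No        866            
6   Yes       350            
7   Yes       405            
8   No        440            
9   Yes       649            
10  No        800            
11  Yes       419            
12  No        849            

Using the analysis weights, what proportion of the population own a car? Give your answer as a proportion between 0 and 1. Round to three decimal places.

Sum of weights for 'Yes' = 367 + 565 + 350 + 405 + 649 + 419 = 2755
Total weight = 6331
Weighted proportion = 2755 / 6331 = 0.43516032

0.435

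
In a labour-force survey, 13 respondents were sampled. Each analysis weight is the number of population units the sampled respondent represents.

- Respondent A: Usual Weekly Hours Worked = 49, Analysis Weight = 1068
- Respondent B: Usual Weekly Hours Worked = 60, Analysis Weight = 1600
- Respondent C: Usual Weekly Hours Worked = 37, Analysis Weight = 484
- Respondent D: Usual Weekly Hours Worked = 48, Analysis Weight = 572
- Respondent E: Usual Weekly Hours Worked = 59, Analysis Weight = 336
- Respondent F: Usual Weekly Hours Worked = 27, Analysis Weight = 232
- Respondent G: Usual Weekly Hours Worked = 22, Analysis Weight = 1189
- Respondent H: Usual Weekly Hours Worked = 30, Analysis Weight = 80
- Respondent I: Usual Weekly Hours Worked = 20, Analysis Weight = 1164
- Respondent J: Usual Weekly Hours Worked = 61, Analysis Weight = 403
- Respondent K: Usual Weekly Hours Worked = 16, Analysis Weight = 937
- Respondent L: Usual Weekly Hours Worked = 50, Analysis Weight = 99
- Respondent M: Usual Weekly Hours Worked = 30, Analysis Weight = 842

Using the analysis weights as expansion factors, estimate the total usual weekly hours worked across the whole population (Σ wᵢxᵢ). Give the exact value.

341407

Weighted total = 341407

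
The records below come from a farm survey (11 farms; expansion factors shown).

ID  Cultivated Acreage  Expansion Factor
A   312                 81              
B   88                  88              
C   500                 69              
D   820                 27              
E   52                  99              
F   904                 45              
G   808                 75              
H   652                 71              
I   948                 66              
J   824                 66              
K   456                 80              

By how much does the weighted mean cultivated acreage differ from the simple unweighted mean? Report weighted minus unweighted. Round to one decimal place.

Unweighted sum = 312 + 88 + 500 + 820 + 52 + 904 + 808 + 652 + 948 + 824 + 456 = 6364
Unweighted mean = 6364 / 11 = 578.54545
Weighted sum = 312×81 + 88×88 + 500×69 + 820×27 + 52×99 + 904×45 + 808×75 + 652×71 + 948×66 + 824×66 + 456×80
  = 395808
Sum of weights = 81 + 88 + 69 + 27 + 99 + 45 + 75 + 71 + 66 + 66 + 80 = 767
Weighted mean = 395808 / 767 = 516.04694
Difference (weighted minus unweighted) = -62.498518

-62.5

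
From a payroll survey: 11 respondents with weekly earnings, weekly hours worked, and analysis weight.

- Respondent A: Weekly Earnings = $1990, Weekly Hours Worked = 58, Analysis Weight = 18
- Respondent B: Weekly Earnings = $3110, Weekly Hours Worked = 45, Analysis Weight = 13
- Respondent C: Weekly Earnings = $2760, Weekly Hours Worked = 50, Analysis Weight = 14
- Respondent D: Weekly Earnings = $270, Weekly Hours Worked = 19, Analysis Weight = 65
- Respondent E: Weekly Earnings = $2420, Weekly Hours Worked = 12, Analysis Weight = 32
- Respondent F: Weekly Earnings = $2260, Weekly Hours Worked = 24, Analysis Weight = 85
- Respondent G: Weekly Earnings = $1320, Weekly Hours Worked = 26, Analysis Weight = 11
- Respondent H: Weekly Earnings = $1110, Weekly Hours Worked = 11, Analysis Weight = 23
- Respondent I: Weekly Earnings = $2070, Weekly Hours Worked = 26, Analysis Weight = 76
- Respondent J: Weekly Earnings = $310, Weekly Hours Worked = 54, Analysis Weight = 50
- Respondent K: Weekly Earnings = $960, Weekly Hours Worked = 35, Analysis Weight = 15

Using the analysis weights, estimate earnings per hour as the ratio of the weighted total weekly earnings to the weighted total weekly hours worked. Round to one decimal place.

Σ wᵢ·y = 1990×18 + 3110×13 + 2760×14 + 270×65 + 2420×32 + 2260×85 + 1320×11 + 1110×23 + 2070×76 + 310×50 + 960×15
  = 629250
Σ wᵢ·x = 58×18 + 45×13 + 50×14 + 19×65 + 12×32 + 24×85 + 26×11 + 11×23 + 26×76 + 54×50 + 35×15
  = 1044 + 585 + 700 + 1235 + 384 + 2040 + 286 + 253 + 1976 + 2700 + 525 = 11728
Ratio = 629250 / 11728 = 53.653649

53.7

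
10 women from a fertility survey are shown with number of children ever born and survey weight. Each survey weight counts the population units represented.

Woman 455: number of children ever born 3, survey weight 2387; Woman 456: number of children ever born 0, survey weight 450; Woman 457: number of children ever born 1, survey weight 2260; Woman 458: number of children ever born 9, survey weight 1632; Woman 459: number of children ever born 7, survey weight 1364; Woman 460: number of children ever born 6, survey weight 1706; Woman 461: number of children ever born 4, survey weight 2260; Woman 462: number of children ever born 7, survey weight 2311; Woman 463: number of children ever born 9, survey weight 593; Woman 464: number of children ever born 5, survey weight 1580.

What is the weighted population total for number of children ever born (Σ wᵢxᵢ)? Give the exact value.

82347

Weighted total = 3×2387 + 0×450 + 1×2260 + 9×1632 + 7×1364 + 6×1706 + 4×2260 + 7×2311 + 9×593 + 5×1580
  = 7161 + 0 + 2260 + 14688 + 9548 + 10236 + 9040 + 16177 + 5337 + 7900 = 82347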